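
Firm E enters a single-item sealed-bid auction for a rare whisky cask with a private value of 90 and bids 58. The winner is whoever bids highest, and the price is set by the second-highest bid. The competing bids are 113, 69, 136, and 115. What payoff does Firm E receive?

Payoff = 0.

Highest competing bid: 136.
Firm E's bid 58 is not the highest, so Firm E loses, pays nothing, and earns zero payoff.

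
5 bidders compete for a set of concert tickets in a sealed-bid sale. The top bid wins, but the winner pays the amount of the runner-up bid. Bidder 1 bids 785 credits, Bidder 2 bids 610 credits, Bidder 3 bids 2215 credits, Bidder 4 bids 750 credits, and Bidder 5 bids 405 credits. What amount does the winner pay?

Price paid: 785 credits.

Ranking the bids: Bidder 3 2215 credits > Bidder 1 785 credits > Bidder 4 750 credits > Bidder 2 610 credits > Bidder 5 405 credits.
Bidder 3 has the highest bid, so Bidder 3 wins.
The second-highest bid is 785 credits, so that is what Bidder 3 pays.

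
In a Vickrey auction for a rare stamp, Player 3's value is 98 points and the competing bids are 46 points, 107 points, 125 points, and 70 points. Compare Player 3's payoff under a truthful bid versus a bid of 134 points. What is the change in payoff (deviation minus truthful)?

The highest competing bid is 125 points.
Bidding truthfully at 98 points: the top bid is 125 points (a rival), so Player 3 loses. Payoff = 0 points.
Bidding 134 points: Player 3 has the top bid, wins, and pays the second-highest bid 125 points. Payoff = 98 points − 125 points = -27 points.
Change = -27 points − 0 points = -27 points.
This is the dominant-strategy logic: truthful bidding weakly beats any alternative.

Payoff change: -27 points.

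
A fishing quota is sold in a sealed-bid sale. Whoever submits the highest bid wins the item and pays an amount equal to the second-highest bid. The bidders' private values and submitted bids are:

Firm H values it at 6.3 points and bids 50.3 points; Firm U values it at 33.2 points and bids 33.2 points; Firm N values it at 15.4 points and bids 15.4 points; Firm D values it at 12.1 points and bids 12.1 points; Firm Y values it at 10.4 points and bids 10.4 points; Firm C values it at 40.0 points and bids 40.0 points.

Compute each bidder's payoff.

Ordered from highest: Firm H 50.3 points, then Firm C 40.0 points, then Firm U 33.2 points, then Firm N 15.4 points, then Firm D 12.1 points, then Firm Y 10.4 points.
Firm H has the top bid and wins; the price is the second-highest bid, 40.0 points.
Firm H's payoff = 6.3 points − 40.0 points = -33.7 points. All other bidders lose, so their payoff is 0.

Payoffs: Firm H -33.7 points, Firm U 0.0 points, Firm N 0.0 points, Firm D 0.0 points, Firm Y 0.0 points, Firm C 0.0 points.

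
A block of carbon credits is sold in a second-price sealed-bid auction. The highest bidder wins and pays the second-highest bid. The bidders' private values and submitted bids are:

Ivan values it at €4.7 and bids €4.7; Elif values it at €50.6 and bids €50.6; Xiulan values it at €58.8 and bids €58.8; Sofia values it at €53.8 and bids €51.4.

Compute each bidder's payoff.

Ordered from highest: Xiulan €58.8 > Sofia €51.4 > Elif €50.6 > Ivan €4.7.
Xiulan has the top bid and wins; the price is the second-highest bid, €51.4.
Xiulan's payoff = €58.8 − €51.4 = €7.4. All other bidders lose, so their payoff is 0.

Payoffs: Ivan €0.0, Elif €0.0, Xiulan €7.4, Sofia €0.0.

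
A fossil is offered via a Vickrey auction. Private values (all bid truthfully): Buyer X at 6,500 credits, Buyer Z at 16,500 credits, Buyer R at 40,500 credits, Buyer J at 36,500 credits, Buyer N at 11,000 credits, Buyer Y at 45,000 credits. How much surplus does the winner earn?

Sorted high to low: Buyer Y 45,000 credits; Buyer R 40,500 credits; Buyer J 36,500 credits; Buyer Z 16,500 credits; Buyer N 11,000 credits; Buyer X 6,500 credits.
Buyer Y wins with the top bid and pays the second-highest, 40,500 credits.
Surplus = 45,000 credits − 40,500 credits = 4,500 credits.

Winner's surplus: 4,500 credits.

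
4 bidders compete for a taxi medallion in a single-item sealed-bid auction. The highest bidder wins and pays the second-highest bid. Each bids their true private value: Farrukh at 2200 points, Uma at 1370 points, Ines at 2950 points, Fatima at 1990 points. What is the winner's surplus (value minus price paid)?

Bids in descending order: Ines 2950 points > Farrukh 2200 points > Fatima 1990 points > Uma 1370 points.
Ines wins with the top bid and pays the second-highest, 2200 points.
Surplus = 2950 points − 2200 points = 750 points.

750 points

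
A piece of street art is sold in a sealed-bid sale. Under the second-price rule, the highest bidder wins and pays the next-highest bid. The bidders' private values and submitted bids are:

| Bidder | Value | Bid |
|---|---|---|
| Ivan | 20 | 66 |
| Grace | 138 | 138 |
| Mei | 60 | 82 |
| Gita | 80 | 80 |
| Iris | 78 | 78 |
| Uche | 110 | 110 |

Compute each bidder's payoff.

Ivan 0, Grace 28, Mei 0, Gita 0, Iris 0, Uche 0.

Ordered from highest: Grace 138 > Uche 110 > Mei 82 > Gita 80 > Iris 78 > Ivan 66.
Grace has the top bid and wins; the price is the second-highest bid, 110.
Grace's payoff = 138 − 110 = 28. All other bidders lose, so their payoff is 0.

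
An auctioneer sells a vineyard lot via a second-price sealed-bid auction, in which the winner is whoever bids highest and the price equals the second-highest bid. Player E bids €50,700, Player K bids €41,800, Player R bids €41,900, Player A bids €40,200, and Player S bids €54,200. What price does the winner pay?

Ranking the bids: Player S €54,200, then Player E €50,700, then Player R €41,900, then Player K €41,800, then Player A €40,200.
Player S is the highest bidder, so Player S wins.
Under the second-price rule, the price is the second-highest bid: €50,700.

The winner pays €50,700.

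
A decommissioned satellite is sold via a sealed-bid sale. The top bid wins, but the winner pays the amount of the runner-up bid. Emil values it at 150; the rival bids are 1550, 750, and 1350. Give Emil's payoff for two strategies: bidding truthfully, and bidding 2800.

The highest competing bid is 1550.
Bidding truthfully at 150: the top bid is 1550 (a rival), so Emil loses. Payoff = 0.
Bidding 2800: Emil has the top bid, wins, and pays the second-highest bid 1550. Payoff = 150 − 1550 = -1400.
This is the dominant-strategy logic: truthful bidding weakly beats any alternative.

(a) 0  (b) -1400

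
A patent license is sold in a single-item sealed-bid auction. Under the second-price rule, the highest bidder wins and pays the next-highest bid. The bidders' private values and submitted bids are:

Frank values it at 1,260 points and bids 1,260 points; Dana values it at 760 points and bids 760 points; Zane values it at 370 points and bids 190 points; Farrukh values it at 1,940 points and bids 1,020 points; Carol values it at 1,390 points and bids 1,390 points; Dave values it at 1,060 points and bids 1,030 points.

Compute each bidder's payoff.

Bids in descending order: Carol 1,390 points; Frank 1,260 points; Dave 1,030 points; Farrukh 1,020 points; Dana 760 points; Zane 190 points.
Carol has the top bid and wins; the price is the second-highest bid, 1,260 points.
Carol's payoff = 1,390 points − 1,260 points = 130 points. All other bidders lose, so their payoff is 0.

Payoffs: Frank 0 points, Dana 0 points, Zane 0 points, Farrukh 0 points, Carol 130 points, Dave 0 points.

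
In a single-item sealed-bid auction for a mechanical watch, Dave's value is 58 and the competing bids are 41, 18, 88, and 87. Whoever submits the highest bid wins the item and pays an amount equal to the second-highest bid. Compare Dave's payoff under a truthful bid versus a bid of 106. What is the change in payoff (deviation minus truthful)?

The highest competing bid is 88.
Bidding truthfully at 58: the top bid is 88 (a rival), so Dave loses. Payoff = 0.
Bidding 106: Dave has the top bid, wins, and pays the second-highest bid 88. Payoff = 58 − 88 = -30.
Change = -30 − 0 = -30.
Deviating from a truthful bid can only lose payoff in a second-price auction — never gain.

Payoff change: -30.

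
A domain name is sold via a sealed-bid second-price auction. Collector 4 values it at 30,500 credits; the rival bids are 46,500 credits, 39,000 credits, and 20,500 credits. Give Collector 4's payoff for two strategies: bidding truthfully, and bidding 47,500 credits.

Truthful: 0 credits; alternative: -16,000 credits.

The highest competing bid is 46,500 credits.
Bidding truthfully at 30,500 credits: the top bid is 46,500 credits (a rival), so Collector 4 loses. Payoff = 0 credits.
Bidding 47,500 credits: Collector 4 has the top bid, wins, and pays the second-highest bid 46,500 credits. Payoff = 30,500 credits − 46,500 credits = -16,000 credits.
This is the dominant-strategy logic: truthful bidding weakly beats any alternative.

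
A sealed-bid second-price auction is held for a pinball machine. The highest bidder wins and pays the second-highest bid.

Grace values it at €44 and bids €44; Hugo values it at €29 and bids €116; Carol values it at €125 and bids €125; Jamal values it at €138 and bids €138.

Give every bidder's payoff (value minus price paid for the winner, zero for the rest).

Sorted high to low: Jamal €138 > Carol €125 > Hugo €116 > Grace €44.
Jamal has the top bid and wins; the price is the second-highest bid, €125.
Jamal's payoff = €138 − €125 = €13. All other bidders lose, so their payoff is 0.

Payoffs: Grace €0, Hugo €0, Carol €0, Jamal €13.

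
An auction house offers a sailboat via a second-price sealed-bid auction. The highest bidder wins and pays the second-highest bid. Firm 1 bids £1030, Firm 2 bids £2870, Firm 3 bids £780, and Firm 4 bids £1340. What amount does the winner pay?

£1340

Sorted high to low: Firm 2 £2870 > Firm 4 £1340 > Firm 1 £1030 > Firm 3 £780.
Firm 2 has the highest bid, so Firm 2 wins.
The second-highest bid is £1340, so that is what Firm 2 pays.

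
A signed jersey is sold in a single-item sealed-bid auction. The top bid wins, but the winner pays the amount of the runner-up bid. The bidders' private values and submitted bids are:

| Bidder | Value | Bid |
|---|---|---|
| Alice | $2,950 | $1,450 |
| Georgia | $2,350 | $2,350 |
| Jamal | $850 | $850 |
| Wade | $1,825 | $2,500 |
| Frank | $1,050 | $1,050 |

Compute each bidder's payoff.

Bids in descending order: Wade $2,500, then Georgia $2,350, then Alice $1,450, then Frank $1,050, then Jamal $850.
Wade has the top bid and wins; the price is the second-highest bid, $2,350.
Wade's payoff = $1,825 − $2,350 = -$525. All other bidders lose, so their payoff is 0.

Alice $0, Georgia $0, Jamal $0, Wade -$525, Frank $0.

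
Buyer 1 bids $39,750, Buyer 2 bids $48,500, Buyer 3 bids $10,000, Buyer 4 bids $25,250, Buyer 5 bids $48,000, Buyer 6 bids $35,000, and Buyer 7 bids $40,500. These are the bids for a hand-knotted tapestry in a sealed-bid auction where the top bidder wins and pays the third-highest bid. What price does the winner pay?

The winner pays $40,500.

Bids in descending order: Buyer 2 $48,500, then Buyer 5 $48,000, then Buyer 7 $40,500, then Buyer 1 $39,750, then Buyer 6 $35,000, then Buyer 4 $25,250, then Buyer 3 $10,000.
Buyer 2 is the highest bidder, so Buyer 2 wins.
Under the third-price rule, the price is the third-highest bid: $40,500.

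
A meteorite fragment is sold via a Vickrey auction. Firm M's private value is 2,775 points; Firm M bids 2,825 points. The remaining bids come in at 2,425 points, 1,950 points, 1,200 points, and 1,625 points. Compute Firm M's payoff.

Highest competing bid: 2,425 points.
Firm M's bid 2,825 points is the highest overall, so Firm M wins and pays the second-highest bid, 2,425 points.
Payoff = value − price = 2,775 points − 2,425 points = 350 points.

Firm M's payoff: 350 points.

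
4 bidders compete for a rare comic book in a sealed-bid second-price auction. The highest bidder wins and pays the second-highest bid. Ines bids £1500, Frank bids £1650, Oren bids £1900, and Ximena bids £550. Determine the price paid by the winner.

£1650

Ordered from highest: Oren £1900 > Frank £1650 > Ines £1500 > Ximena £550.
Oren has the highest bid, so Oren wins.
The second-highest bid is £1650, so that is what Oren pays.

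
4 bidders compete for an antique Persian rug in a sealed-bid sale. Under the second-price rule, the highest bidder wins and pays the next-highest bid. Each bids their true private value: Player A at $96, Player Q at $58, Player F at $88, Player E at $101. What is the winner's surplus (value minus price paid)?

Ranking the bids: Player E $101; Player A $96; Player F $88; Player Q $58.
Player E wins with the top bid and pays the second-highest, $96.
Surplus = $101 − $96 = $5.

Winner's surplus: $5.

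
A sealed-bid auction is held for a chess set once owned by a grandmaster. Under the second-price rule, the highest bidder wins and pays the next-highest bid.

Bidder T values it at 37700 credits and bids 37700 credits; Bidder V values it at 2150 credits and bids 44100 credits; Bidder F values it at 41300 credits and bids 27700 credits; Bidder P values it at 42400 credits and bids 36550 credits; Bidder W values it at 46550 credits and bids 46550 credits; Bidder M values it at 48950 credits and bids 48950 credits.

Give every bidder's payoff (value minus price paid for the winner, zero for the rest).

Ordered from highest: Bidder M 48950 credits > Bidder W 46550 credits > Bidder V 44100 credits > Bidder T 37700 credits > Bidder P 36550 credits > Bidder F 27700 credits.
Bidder M has the top bid and wins; the price is the second-highest bid, 46550 credits.
Bidder M's payoff = 48950 credits − 46550 credits = 2400 credits. All other bidders lose, so their payoff is 0.

Bidder T 0 credits, Bidder V 0 credits, Bidder F 0 credits, Bidder P 0 credits, Bidder W 0 credits, Bidder M 2400 credits.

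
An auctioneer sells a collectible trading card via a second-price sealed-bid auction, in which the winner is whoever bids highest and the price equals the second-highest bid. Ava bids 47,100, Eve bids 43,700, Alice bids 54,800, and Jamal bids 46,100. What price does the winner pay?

Sorted high to low: Alice 54,800 > Ava 47,100 > Jamal 46,100 > Eve 43,700.
Alice is the highest bidder, so Alice wins.
Under the second-price rule, the price is the second-highest bid: 47,100.

47,100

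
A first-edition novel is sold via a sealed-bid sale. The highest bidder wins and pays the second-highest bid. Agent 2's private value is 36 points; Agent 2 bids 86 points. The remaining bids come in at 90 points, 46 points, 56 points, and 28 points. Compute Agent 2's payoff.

The bidder's payoff: 0 points.

Highest competing bid: 90 points.
Agent 2's bid 86 points is not the highest, so Agent 2 loses, pays nothing, and earns zero payoff.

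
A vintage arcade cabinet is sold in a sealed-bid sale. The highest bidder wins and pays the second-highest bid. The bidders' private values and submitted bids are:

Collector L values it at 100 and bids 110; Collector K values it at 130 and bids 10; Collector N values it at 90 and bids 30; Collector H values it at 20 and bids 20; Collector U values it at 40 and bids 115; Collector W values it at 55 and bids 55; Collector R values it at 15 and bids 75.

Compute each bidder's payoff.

Sorted high to low: Collector U 115 > Collector L 110 > Collector R 75 > Collector W 55 > Collector N 30 > Collector H 20 > Collector K 10.
Collector U has the top bid and wins; the price is the second-highest bid, 110.
Collector U's payoff = 40 − 110 = -70. All other bidders lose, so their payoff is 0.

Collector L 0, Collector K 0, Collector N 0, Collector H 0, Collector U -70, Collector W 0, Collector R 0.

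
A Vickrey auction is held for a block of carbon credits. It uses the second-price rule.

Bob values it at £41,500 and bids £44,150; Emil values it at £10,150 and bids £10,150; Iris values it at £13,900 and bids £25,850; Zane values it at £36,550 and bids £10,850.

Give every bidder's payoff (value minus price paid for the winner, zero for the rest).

Ranking the bids: Bob £44,150; Iris £25,850; Zane £10,850; Emil £10,150.
Bob has the top bid and wins; the price is the second-highest bid, £25,850.
Bob's payoff = £41,500 − £25,850 = £15,650. All other bidders lose, so their payoff is 0.

Bob £15,650, Emil £0, Iris £0, Zane £0.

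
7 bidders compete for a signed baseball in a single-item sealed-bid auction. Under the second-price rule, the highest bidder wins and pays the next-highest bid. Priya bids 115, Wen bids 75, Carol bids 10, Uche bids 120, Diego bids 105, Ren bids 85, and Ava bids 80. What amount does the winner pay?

The winner pays 115.

Ordered from highest: Uche 120, then Priya 115, then Diego 105, then Ren 85, then Ava 80, then Wen 75, then Carol 10.
Uche has the highest bid, so Uche wins.
The second-highest bid is 115, so that is what Uche pays.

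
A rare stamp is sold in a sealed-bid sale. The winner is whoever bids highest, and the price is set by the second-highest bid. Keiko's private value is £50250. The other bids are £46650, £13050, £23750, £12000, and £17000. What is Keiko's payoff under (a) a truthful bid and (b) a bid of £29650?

Truthful: £3600; alternative: £0.

The highest competing bid is £46650.
Bidding truthfully at £50250: Keiko has the top bid, wins, and pays the second-highest bid £46650. Payoff = £50250 − £46650 = £3600.
Bidding £29650: the top bid is £46650 (a rival), so Keiko loses. Payoff = £0.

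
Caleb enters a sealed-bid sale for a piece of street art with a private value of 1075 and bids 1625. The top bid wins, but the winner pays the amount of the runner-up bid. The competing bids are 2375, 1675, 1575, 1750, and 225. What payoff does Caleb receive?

Payoff = 0.

Highest competing bid: 2375.
Caleb's bid 1625 is not the highest, so Caleb loses, pays nothing, and earns zero payoff.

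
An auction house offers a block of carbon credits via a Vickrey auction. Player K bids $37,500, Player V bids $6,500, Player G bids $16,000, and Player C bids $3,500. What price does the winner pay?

Ranking the bids: Player K $37,500 > Player G $16,000 > Player V $6,500 > Player C $3,500.
Player K has the highest bid, so Player K wins.
The second-highest bid is $16,000, so that is what Player K pays.

The winner pays $16,000.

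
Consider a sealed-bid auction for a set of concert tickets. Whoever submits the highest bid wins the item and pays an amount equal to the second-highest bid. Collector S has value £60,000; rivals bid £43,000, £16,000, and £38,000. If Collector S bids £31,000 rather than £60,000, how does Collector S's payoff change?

Change in payoff: -£17,000.

The highest competing bid is £43,000.
Bidding truthfully at £60,000: Collector S has the top bid, wins, and pays the second-highest bid £43,000. Payoff = £60,000 − £43,000 = £17,000.
Bidding £31,000: the top bid is £43,000 (a rival), so Collector S loses. Payoff = £0.
Change = £0 − £17,000 = -£17,000.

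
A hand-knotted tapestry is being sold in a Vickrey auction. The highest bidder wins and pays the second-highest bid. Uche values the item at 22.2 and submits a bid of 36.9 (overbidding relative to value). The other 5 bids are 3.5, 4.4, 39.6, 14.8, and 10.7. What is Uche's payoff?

Payoff = 0.0.

Highest competing bid: 39.6.
Uche's bid 36.9 is not the highest, so Uche loses, pays nothing, and earns zero payoff.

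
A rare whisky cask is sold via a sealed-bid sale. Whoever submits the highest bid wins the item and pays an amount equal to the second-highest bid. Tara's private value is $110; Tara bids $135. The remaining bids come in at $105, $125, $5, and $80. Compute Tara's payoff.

Highest competing bid: $125.
Tara's bid $135 is the highest overall, so Tara wins and pays the second-highest bid, $125.
Payoff = value − price = $110 − $125 = -$15.

Tara's payoff: -$15.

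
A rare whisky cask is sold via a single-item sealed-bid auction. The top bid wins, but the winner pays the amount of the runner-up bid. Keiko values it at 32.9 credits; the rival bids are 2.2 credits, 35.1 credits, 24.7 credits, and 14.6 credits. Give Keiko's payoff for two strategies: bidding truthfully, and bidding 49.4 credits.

(a) 0.0 credits  (b) -2.2 credits

The highest competing bid is 35.1 credits.
Bidding truthfully at 32.9 credits: the top bid is 35.1 credits (a rival), so Keiko loses. Payoff = 0.0 credits.
Bidding 49.4 credits: Keiko has the top bid, wins, and pays the second-highest bid 35.1 credits. Payoff = 32.9 credits − 35.1 credits = -2.2 credits.
Deviating from a truthful bid can only lose payoff in a second-price auction — never gain.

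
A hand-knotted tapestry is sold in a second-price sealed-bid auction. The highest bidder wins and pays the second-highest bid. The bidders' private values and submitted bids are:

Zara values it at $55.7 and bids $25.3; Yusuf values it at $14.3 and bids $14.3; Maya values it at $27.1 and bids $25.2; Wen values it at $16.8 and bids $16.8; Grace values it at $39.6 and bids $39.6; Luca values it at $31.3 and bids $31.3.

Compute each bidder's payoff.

Bids in descending order: Grace $39.6, then Luca $31.3, then Zara $25.3, then Maya $25.2, then Wen $16.8, then Yusuf $14.3.
Grace has the top bid and wins; the price is the second-highest bid, $31.3.
Grace's payoff = $39.6 − $31.3 = $8.3. All other bidders lose, so their payoff is 0.

Zara $0.0, Yusuf $0.0, Maya $0.0, Wen $0.0, Grace $8.3, Luca $0.0.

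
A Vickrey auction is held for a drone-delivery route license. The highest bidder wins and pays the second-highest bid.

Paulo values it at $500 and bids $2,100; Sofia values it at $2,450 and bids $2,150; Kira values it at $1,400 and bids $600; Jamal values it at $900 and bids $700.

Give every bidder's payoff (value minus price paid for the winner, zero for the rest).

Payoffs: Paulo $0, Sofia $350, Kira $0, Jamal $0.

Ordered from highest: Sofia $2,150; Paulo $2,100; Jamal $700; Kira $600.
Sofia has the top bid and wins; the price is the second-highest bid, $2,100.
Sofia's payoff = $2,450 − $2,100 = $350. All other bidders lose, so their payoff is 0.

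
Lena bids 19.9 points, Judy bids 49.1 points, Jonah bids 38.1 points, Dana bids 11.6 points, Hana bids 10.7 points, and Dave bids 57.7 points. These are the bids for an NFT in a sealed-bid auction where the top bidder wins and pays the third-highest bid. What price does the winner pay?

The winner pays 38.1 points.

Bids in descending order: Dave 57.7 points > Judy 49.1 points > Jonah 38.1 points > Lena 19.9 points > Dana 11.6 points > Hana 10.7 points.
Dave is the highest bidder, so Dave wins.
Under the third-price rule, the price is the third-highest bid: 38.1 points.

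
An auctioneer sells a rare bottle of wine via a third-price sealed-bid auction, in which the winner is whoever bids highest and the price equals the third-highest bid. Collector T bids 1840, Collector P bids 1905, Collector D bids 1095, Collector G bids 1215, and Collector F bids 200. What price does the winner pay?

1215

Sorted high to low: Collector P 1905, then Collector T 1840, then Collector G 1215, then Collector D 1095, then Collector F 200.
Collector P is the highest bidder, so Collector P wins.
Under the third-price rule, the price is the third-highest bid: 1215.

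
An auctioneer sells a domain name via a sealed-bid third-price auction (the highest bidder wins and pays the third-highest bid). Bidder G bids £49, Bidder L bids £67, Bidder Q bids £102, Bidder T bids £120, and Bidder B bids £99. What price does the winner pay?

£99

Bids in descending order: Bidder T £120 > Bidder Q £102 > Bidder B £99 > Bidder L £67 > Bidder G £49.
Bidder T is the highest bidder, so Bidder T wins.
Under the third-price rule, the price is the third-highest bid: £99.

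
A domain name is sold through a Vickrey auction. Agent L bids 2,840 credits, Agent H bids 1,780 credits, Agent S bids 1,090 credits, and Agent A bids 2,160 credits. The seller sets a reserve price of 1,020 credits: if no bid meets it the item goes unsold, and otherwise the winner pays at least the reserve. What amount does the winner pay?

The winner pays 2,160 credits.

Bids in descending order: Agent L 2,840 credits, then Agent A 2,160 credits, then Agent H 1,780 credits, then Agent S 1,090 credits.
Agent L has the highest bid, so Agent L wins.
The second-highest bid is 2,160 credits, which exceeds the reserve, so that sets the price.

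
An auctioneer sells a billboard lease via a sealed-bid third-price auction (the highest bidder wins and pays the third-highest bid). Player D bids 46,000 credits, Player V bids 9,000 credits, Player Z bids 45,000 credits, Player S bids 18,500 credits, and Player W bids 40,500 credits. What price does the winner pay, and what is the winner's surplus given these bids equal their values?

Ranking the bids: Player D 46,000 credits > Player Z 45,000 credits > Player W 40,500 credits > Player S 18,500 credits > Player V 9,000 credits.
Player D is the highest bidder, so Player D wins.
Under the third-price rule, the price is the third-highest bid: 40,500 credits.
Surplus = 46,000 credits − 40,500 credits = 5,500 credits.

The winner pays 40,500 credits for a surplus of 5,500 credits.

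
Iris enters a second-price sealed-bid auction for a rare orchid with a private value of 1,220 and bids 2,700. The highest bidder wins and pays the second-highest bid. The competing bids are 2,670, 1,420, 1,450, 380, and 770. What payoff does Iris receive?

Highest competing bid: 2,670.
Iris's bid 2,700 is the highest overall, so Iris wins and pays the second-highest bid, 2,670.
Payoff = value − price = 1,220 − 2,670 = -1,450.
Overbidding won the item at a price above value — truthful bidding would have avoided this loss.

-1,450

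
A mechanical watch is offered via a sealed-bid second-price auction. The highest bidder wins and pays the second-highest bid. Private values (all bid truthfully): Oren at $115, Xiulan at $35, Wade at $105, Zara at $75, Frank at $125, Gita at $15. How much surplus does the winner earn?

Bids in descending order: Frank $125, then Oren $115, then Wade $105, then Zara $75, then Xiulan $35, then Gita $15.
Frank wins with the top bid and pays the second-highest, $115.
Surplus = $125 − $115 = $10.

Surplus = $10.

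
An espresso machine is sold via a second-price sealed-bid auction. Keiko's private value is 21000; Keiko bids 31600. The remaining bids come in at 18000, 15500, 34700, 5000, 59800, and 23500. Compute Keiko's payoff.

Payoff = 0.

Highest competing bid: 59800.
Keiko's bid 31600 is not the highest, so Keiko loses, pays nothing, and earns zero payoff.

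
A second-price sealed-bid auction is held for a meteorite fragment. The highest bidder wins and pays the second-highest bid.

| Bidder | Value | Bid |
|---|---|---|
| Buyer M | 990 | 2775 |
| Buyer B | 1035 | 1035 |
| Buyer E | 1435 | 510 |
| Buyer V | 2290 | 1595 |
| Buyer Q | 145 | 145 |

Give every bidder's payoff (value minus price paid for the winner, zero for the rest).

Buyer M -605, Buyer B 0, Buyer E 0, Buyer V 0, Buyer Q 0.

Ranking the bids: Buyer M 2775; Buyer V 1595; Buyer B 1035; Buyer E 510; Buyer Q 145.
Buyer M has the top bid and wins; the price is the second-highest bid, 1595.
Buyer M's payoff = 990 − 1595 = -605. All other bidders lose, so their payoff is 0.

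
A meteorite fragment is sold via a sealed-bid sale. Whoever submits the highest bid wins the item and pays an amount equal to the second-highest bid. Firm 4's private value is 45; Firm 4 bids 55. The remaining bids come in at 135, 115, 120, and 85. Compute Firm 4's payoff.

0

Highest competing bid: 135.
Firm 4's bid 55 is not the highest, so Firm 4 loses, pays nothing, and earns zero payoff.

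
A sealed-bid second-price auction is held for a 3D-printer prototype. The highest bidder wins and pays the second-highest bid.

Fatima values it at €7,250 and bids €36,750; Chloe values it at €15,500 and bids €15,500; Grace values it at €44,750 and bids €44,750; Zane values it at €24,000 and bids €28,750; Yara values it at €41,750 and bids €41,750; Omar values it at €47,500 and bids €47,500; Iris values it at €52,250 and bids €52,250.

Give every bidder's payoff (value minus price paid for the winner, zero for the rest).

Payoffs: Fatima €0, Chloe €0, Grace €0, Zane €0, Yara €0, Omar €0, Iris €4,750.

Sorted high to low: Iris €52,250; Omar €47,500; Grace €44,750; Yara €41,750; Fatima €36,750; Zane €28,750; Chloe €15,500.
Iris has the top bid and wins; the price is the second-highest bid, €47,500.
Iris's payoff = €52,250 − €47,500 = €4,750. All other bidders lose, so their payoff is 0.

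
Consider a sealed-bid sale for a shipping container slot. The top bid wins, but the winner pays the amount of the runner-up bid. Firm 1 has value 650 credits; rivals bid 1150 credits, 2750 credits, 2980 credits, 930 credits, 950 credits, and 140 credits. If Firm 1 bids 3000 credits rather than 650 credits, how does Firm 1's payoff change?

Change in payoff: -2330 credits.

The highest competing bid is 2980 credits.
Bidding truthfully at 650 credits: the top bid is 2980 credits (a rival), so Firm 1 loses. Payoff = 0 credits.
Bidding 3000 credits: Firm 1 has the top bid, wins, and pays the second-highest bid 2980 credits. Payoff = 650 credits − 2980 credits = -2330 credits.
Change = -2330 credits − 0 credits = -2330 credits.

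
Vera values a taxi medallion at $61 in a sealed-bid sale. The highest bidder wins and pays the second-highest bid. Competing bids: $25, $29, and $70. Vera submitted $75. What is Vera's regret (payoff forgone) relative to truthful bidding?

Payoff forgone: $9.

The highest competing bid is $70.
Bidding truthfully at $61: the top bid is $70 (a rival), so Vera loses. Payoff = $0.
Bidding $75: Vera has the top bid, wins, and pays the second-highest bid $70. Payoff = $61 − $70 = -$9.
Regret = truthful payoff − actual payoff = $0 − -$9 = $9.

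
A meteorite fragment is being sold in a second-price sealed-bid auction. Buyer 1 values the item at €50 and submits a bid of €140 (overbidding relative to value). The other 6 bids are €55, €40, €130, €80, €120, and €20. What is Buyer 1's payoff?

Payoff = -€80.

Highest competing bid: €130.
Buyer 1's bid €140 is the highest overall, so Buyer 1 wins and pays the second-highest bid, €130.
Payoff = value − price = €50 − €130 = -€80.
Overbidding won the item at a price above value — truthful bidding would have avoided this loss.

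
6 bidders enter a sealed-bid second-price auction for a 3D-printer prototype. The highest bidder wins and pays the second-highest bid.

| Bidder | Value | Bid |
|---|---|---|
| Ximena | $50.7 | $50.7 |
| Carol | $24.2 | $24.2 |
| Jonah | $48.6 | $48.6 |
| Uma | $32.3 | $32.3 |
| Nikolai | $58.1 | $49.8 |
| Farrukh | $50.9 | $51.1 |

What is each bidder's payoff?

Sorted high to low: Farrukh $51.1, then Ximena $50.7, then Nikolai $49.8, then Jonah $48.6, then Uma $32.3, then Carol $24.2.
Farrukh has the top bid and wins; the price is the second-highest bid, $50.7.
Farrukh's payoff = $50.9 − $50.7 = $0.2. All other bidders lose, so their payoff is 0.

Payoffs: Ximena $0.0, Carol $0.0, Jonah $0.0, Uma $0.0, Nikolai $0.0, Farrukh $0.2.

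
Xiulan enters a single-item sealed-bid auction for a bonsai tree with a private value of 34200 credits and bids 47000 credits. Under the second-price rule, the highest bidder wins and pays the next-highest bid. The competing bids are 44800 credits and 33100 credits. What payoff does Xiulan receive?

Highest competing bid: 44800 credits.
Xiulan's bid 47000 credits is the highest overall, so Xiulan wins and pays the second-highest bid, 44800 credits.
Payoff = value − price = 34200 credits − 44800 credits = -10600 credits.

Xiulan's payoff: -10600 credits.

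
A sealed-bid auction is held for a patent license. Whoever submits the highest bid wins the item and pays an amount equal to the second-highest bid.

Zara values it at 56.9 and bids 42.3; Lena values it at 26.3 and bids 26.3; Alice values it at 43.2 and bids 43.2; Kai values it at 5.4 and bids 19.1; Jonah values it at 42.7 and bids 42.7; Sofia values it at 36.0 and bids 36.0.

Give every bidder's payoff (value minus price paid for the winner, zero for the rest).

Zara 0.0, Lena 0.0, Alice 0.5, Kai 0.0, Jonah 0.0, Sofia 0.0.

Ordered from highest: Alice 43.2 > Jonah 42.7 > Zara 42.3 > Sofia 36.0 > Lena 26.3 > Kai 19.1.
Alice has the top bid and wins; the price is the second-highest bid, 42.7.
Alice's payoff = 43.2 − 42.7 = 0.5. All other bidders lose, so their payoff is 0.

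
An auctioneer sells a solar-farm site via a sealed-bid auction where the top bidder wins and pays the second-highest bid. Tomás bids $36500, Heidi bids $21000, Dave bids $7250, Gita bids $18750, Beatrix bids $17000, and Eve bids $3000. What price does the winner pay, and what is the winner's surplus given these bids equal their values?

Price $21000; surplus $15500.

Ordered from highest: Tomás $36500, then Heidi $21000, then Gita $18750, then Beatrix $17000, then Dave $7250, then Eve $3000.
Tomás is the highest bidder, so Tomás wins.
Under the second-price rule, the price is the second-highest bid: $21000.
Surplus = $36500 − $21000 = $15500.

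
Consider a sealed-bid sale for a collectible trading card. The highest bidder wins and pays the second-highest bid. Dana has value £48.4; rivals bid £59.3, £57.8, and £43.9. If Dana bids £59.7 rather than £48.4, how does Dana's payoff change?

The highest competing bid is £59.3.
Bidding truthfully at £48.4: the top bid is £59.3 (a rival), so Dana loses. Payoff = £0.0.
Bidding £59.7: Dana has the top bid, wins, and pays the second-highest bid £59.3. Payoff = £48.4 − £59.3 = -£10.9.
Change = -£10.9 − £0.0 = -£10.9.
This is the dominant-strategy logic: truthful bidding weakly beats any alternative.

Payoff change: -£10.9.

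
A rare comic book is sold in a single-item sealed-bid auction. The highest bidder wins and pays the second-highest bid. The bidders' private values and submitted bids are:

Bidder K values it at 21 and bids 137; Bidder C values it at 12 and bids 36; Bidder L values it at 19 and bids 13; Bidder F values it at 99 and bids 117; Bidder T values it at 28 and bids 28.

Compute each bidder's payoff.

Ranking the bids: Bidder K 137, then Bidder F 117, then Bidder C 36, then Bidder T 28, then Bidder L 13.
Bidder K has the top bid and wins; the price is the second-highest bid, 117.
Bidder K's payoff = 21 − 117 = -96. All other bidders lose, so their payoff is 0.

Bidder K -96, Bidder C 0, Bidder L 0, Bidder F 0, Bidder T 0.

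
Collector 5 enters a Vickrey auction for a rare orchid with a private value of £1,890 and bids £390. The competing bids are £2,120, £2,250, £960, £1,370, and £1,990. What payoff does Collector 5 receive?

Payoff = £0.

Highest competing bid: £2,250.
Collector 5's bid £390 is not the highest, so Collector 5 loses, pays nothing, and earns zero payoff.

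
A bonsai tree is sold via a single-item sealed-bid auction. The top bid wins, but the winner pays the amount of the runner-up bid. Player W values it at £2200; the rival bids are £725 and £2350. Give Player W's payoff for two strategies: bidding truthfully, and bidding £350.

The highest competing bid is £2350.
Bidding truthfully at £2200: the top bid is £2350 (a rival), so Player W loses. Payoff = £0.
Bidding £350: the top bid is £2350 (a rival), so Player W loses. Payoff = £0.

Truthful: £0; alternative: £0.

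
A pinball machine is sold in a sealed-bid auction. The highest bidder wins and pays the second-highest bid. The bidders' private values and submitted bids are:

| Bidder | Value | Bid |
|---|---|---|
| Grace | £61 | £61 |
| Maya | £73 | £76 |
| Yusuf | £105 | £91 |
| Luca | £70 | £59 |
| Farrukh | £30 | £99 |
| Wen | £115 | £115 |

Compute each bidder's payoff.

Payoffs: Grace £0, Maya £0, Yusuf £0, Luca £0, Farrukh £0, Wen £16.

Ordered from highest: Wen £115 > Farrukh £99 > Yusuf £91 > Maya £76 > Grace £61 > Luca £59.
Wen has the top bid and wins; the price is the second-highest bid, £99.
Wen's payoff = £115 − £99 = £16. All other bidders lose, so their payoff is 0.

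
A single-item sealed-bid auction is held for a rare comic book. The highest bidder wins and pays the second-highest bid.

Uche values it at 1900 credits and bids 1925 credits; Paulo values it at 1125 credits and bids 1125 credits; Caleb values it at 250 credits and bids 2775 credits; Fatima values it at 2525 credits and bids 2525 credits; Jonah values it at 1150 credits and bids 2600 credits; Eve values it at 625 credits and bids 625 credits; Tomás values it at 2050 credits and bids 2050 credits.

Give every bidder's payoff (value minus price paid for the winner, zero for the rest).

Uche 0 credits, Paulo 0 credits, Caleb -2350 credits, Fatima 0 credits, Jonah 0 credits, Eve 0 credits, Tomás 0 credits.

Ordered from highest: Caleb 2775 credits; Jonah 2600 credits; Fatima 2525 credits; Tomás 2050 credits; Uche 1925 credits; Paulo 1125 credits; Eve 625 credits.
Caleb has the top bid and wins; the price is the second-highest bid, 2600 credits.
Caleb's payoff = 250 credits − 2600 credits = -2350 credits. All other bidders lose, so their payoff is 0.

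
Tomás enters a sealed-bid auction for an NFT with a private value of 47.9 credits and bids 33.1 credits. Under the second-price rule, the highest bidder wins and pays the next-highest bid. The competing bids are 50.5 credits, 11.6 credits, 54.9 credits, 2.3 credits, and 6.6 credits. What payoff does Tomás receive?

Highest competing bid: 54.9 credits.
Tomás's bid 33.1 credits is not the highest, so Tomás loses, pays nothing, and earns zero payoff.

Tomás's payoff: 0.0 credits.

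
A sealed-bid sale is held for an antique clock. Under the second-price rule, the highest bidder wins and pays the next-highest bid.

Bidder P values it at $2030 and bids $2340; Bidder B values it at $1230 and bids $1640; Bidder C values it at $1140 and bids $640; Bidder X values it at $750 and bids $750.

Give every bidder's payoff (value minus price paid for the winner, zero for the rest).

Bidder P $390, Bidder B $0, Bidder C $0, Bidder X $0.

Ranking the bids: Bidder P $2340 > Bidder B $1640 > Bidder X $750 > Bidder C $640.
Bidder P has the top bid and wins; the price is the second-highest bid, $1640.
Bidder P's payoff = $2030 − $1640 = $390. All other bidders lose, so their payoff is 0.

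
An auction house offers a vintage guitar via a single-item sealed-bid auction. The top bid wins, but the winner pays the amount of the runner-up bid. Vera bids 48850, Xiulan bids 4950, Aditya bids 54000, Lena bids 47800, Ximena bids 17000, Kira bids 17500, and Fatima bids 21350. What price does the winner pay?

Sorted high to low: Aditya 54000 > Vera 48850 > Lena 47800 > Fatima 21350 > Kira 17500 > Ximena 17000 > Xiulan 4950.
Aditya has the highest bid, so Aditya wins.
The second-highest bid is 48850, so that is what Aditya pays.

Price paid: 48850.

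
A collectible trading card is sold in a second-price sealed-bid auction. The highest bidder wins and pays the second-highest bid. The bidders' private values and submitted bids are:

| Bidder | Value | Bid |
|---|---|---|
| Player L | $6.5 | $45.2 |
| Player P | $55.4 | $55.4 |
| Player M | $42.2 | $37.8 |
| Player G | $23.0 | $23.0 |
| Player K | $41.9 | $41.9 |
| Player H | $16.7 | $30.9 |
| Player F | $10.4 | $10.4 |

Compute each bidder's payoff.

Payoffs: Player L $0.0, Player P $10.2, Player M $0.0, Player G $0.0, Player K $0.0, Player H $0.0, Player F $0.0.

Ranking the bids: Player P $55.4; Player L $45.2; Player K $41.9; Player M $37.8; Player H $30.9; Player G $23.0; Player F $10.4.
Player P has the top bid and wins; the price is the second-highest bid, $45.2.
Player P's payoff = $55.4 − $45.2 = $10.2. All other bidders lose, so their payoff is 0.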